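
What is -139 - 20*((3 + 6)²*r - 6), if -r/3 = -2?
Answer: -9739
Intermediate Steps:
r = 6 (r = -3*(-2) = 6)
-139 - 20*((3 + 6)²*r - 6) = -139 - 20*((3 + 6)²*6 - 6) = -139 - 20*(9²*6 - 6) = -139 - 20*(81*6 - 6) = -139 - 20*(486 - 6) = -139 - 20*480 = -139 - 9600 = -9739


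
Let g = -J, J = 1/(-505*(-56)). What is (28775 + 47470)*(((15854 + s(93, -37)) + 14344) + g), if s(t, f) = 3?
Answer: 13023931170471/5656 ≈ 2.3027e+9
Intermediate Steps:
J = 1/28280 ≈ 3.5361e-5
g = -1/28280 (g = -1*1/28280 = -1/28280 ≈ -3.5361e-5)
(28775 + 47470)*(((15854 + s(93, -37)) + 14344) + g) = (28775 + 47470)*(((15854 + 3) + 14344) - 1/28280) = 76245*((15857 + 14344) - 1/28280) = 76245*(30201 - 1/28280) = 76245*(854084279/28280) = 13023931170471/5656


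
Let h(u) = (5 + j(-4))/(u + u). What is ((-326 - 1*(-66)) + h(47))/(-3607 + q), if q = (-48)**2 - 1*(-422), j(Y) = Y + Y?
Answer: 24443/82814 ≈ 0.29516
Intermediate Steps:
j(Y) = 2*Y
q = 2726 (q = 2304 + 422 = 2726)
h(u) = -3/(2*u) (h(u) = (5 + 2*(-4))/(u + u) = (5 - 8)/((2*u)) = -3/(2*u))
((-326 - 1*(-66)) + h(47))/(-3607 + q) = ((-326 - 1*(-66)) - 3/2/47)/(-3607 + 2726) = ((-326 + 66) - 3/2*1/47)/(-881) = (-260 - 3/94)*(-1/881) = -24443/94*(-1/881) = 24443/82814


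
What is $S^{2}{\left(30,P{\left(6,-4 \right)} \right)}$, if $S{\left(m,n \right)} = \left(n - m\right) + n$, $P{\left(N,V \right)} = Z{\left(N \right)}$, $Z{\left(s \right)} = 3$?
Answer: $576$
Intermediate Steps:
$P{\left(N,V \right)} = 3$
$S{\left(m,n \right)} = - m + 2 n$
$S^{2}{\left(30,P{\left(6,-4 \right)} \right)} = \left(\left(-1\right) 30 + 2 \cdot 3\right)^{2} = \left(-30 + 6\right)^{2} = \left(-24\right)^{2} = 576$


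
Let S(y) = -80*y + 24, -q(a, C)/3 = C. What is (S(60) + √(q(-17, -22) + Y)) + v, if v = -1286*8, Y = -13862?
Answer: -15064 + 2*I*√3449 ≈ -15064.0 + 117.46*I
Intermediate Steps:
q(a, C) = -3*C
v = -10288
S(y) = 24 - 80*y
(S(60) + √(q(-17, -22) + Y)) + v = ((24 - 80*60) + √(-3*(-22) - 13862)) - 10288 = ((24 - 4800) + √(66 - 13862)) - 10288 = (-4776 + √(-13796)) - 10288 = (-4776 + 2*I*√3449) - 10288 = -15064 + 2*I*√3449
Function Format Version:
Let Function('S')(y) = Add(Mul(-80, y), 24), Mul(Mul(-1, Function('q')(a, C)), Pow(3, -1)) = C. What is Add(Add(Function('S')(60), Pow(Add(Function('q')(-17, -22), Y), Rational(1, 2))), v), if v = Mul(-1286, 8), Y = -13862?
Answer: Add(-15064, Mul(2, I, Pow(3449, Rational(1, 2)))) ≈ Add(-15064., Mul(117.46, I))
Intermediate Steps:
Function('q')(a, C) = Mul(-3, C)
v = -10288
Function('S')(y) = Add(24, Mul(-80, y))
Add(Add(Function('S')(60), Pow(Add(Function('q')(-17, -22), Y), Rational(1, 2))), v) = Add(Add(Add(24, Mul(-80, 60)), Pow(Add(Mul(-3, -22), -13862), Rational(1, 2))), -10288) = Add(Add(Add(24, -4800), Pow(Add(66, -13862), Rational(1, 2))), -10288) = Add(Add(-4776, Pow(-13796, Rational(1, 2))), -10288) = Add(Add(-4776, Mul(2, I, Pow(3449, Rational(1, 2)))), -10288) = Add(-15064, Mul(2, I, Pow(3449, Rational(1, 2))))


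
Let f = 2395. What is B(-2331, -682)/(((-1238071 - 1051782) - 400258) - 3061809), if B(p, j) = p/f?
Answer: 2331/13775848400 ≈ 1.6921e-7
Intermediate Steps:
B(p, j) = p/2395
B(-2331, -682)/(((-1238071 - 1051782) - 400258) - 3061809) = ((1/2395)*(-2331))/(((-1238071 - 1051782) - 400258) - 3061809) = -2331/(2395*((-2289853 - 400258) - 3061809)) = -2331/(2395*(-2690111 - 3061809)) = -2331/2395/(-5751920) = -2331/2395*(-1/5751920) = 2331/13775848400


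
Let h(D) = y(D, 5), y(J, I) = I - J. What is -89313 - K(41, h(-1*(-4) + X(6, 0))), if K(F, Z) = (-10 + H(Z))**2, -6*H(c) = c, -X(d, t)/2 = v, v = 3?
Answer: -3219757/36 ≈ -89438.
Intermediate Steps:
X(d, t) = -6 (X(d, t) = -2*3 = -6)
H(c) = -c/6
h(D) = 5 - D
K(F, Z) = (-10 - Z/6)**2
-89313 - K(41, h(-1*(-4) + X(6, 0))) = -89313 - (60 + (5 - (-1*(-4) - 6)))**2/36 = -89313 - (60 + (5 - (4 - 6)))**2/36 = -89313 - (60 + (5 - 1*(-2)))**2/36 = -89313 - (60 + (5 + 2))**2/36 = -89313 - (60 + 7)**2/36 = -89313 - 67**2/36 = -89313 - 4489/36 = -3219757/36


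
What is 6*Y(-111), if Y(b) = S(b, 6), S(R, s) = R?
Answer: -666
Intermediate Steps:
Y(b) = b
6*Y(-111) = 6*(-111) = -666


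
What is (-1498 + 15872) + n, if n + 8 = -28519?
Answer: -14153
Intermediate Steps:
n = -28527 (n = -8 - 28519 = -28527)
(-1498 + 15872) + n = (-1498 + 15872) - 28527 = 14374 - 28527 = -14153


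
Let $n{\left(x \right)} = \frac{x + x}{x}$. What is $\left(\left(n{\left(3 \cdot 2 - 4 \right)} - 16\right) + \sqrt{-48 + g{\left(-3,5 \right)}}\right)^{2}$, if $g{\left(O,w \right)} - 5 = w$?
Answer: $\left(-14 + i \sqrt{38}\right)^{2} \approx 158.0 - 172.6 i$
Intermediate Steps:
$g{\left(O,w \right)} = 5 + w$
$n{\left(x \right)} = 2$ ($n{\left(x \right)} = \frac{2 x}{x} = 2$)
$\left(\left(n{\left(3 \cdot 2 - 4 \right)} - 16\right) + \sqrt{-48 + g{\left(-3,5 \right)}}\right)^{2} = \left(\left(2 - 16\right) + \sqrt{-48 + \left(5 + 5\right)}\right)^{2} = \left(-14 + \sqrt{-48 + 10}\right)^{2} = \left(-14 + \sqrt{-38}\right)^{2} = \left(-14 + i \sqrt{38}\right)^{2}$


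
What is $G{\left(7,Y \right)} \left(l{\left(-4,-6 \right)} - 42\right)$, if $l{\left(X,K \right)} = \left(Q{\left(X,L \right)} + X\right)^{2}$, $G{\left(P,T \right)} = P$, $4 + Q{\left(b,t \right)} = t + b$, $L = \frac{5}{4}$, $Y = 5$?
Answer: $\frac{8239}{16} \approx 514.94$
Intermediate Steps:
$L = \frac{5}{4}$ ($L = 5 \cdot \frac{1}{4} = \frac{5}{4} \approx 1.25$)
$Q{\left(b,t \right)} = -4 + b + t$ ($Q{\left(b,t \right)} = -4 + \left(t + b\right) = -4 + \left(b + t\right) = -4 + b + t$)
$l{\left(X,K \right)} = \left(- \frac{11}{4} + 2 X\right)^{2}$ ($l{\left(X,K \right)} = \left(\left(-4 + X + \frac{5}{4}\right) + X\right)^{2} = \left(\left(- \frac{11}{4} + X\right) + X\right)^{2} = \left(- \frac{11}{4} + 2 X\right)^{2}$)
$G{\left(7,Y \right)} \left(l{\left(-4,-6 \right)} - 42\right) = 7 \left(\frac{\left(-11 + 8 \left(-4\right)\right)^{2}}{16} - 42\right) = 7 \left(\frac{\left(-11 - 32\right)^{2}}{16} - 42\right) = 7 \left(\frac{\left(-43\right)^{2}}{16} - 42\right) = 7 \left(\frac{1}{16} \cdot 1849 - 42\right) = 7 \left(\frac{1849}{16} - 42\right) = 7 \cdot \frac{1177}{16} = \frac{8239}{16}$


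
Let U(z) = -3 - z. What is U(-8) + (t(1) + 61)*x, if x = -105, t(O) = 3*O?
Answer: -6715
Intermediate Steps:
U(-8) + (t(1) + 61)*x = (-3 - 1*(-8)) + (3*1 + 61)*(-105) = (-3 + 8) + (3 + 61)*(-105) = 5 + 64*(-105) = 5 - 6720 = -6715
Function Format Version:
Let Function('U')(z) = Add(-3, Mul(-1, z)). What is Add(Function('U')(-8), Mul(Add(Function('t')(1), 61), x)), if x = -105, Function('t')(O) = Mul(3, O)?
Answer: -6715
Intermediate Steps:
Add(Function('U')(-8), Mul(Add(Function('t')(1), 61), x)) = Add(Add(-3, Mul(-1, -8)), Mul(Add(Mul(3, 1), 61), -105)) = Add(Add(-3, 8), Mul(Add(3, 61), -105)) = Add(5, Mul(64, -105)) = Add(5, -6720) = -6715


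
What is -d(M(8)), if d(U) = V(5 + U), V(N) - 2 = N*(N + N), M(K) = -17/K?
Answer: -593/32 ≈ -18.531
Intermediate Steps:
V(N) = 2 + 2*N² (V(N) = 2 + N*(N + N) = 2 + N*(2*N) = 2 + 2*N²)
d(U) = 2 + 2*(5 + U)²
-d(M(8)) = -(2 + 2*(5 - 17/8)²) = -(2 + 2*(23/8)²) = -(2 + 2*(529/64)) = -(2 + 529/32) = -1*593/32 = -593/32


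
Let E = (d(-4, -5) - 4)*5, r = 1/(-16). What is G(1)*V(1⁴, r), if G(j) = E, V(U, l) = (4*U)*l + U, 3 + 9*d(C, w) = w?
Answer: -55/3 ≈ -18.333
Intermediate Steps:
d(C, w) = -⅓ + w/9
r = -1/16 ≈ -0.062500
E = -220/9 (E = ((-⅓ + (⅑)*(-5)) - 4)*5 = ((-⅓ - 5/9) - 4)*5 = (-8/9 - 4)*5 = -44/9*5 = -220/9 ≈ -24.444)
V(U, l) = U + 4*U*l (V(U, l) = 4*U*l + U = U + 4*U*l)
G(j) = -220/9
G(1)*V(1⁴, r) = -220*1⁴*(1 + 4*(-1/16))/9 = -220*(1 - ¼)/9 = -220*3/(9*4) = -220/9*¾ = -55/3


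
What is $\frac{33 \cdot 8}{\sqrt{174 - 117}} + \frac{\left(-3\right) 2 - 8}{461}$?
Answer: $- \frac{14}{461} + \frac{88 \sqrt{57}}{19} \approx 34.937$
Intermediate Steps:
$\frac{33 \cdot 8}{\sqrt{174 - 117}} + \frac{\left(-3\right) 2 - 8}{461} = \frac{264}{\sqrt{57}} + \left(-6 - 8\right) \frac{1}{461} = 264 \frac{\sqrt{57}}{57} - \frac{14}{461} = \frac{88 \sqrt{57}}{19} - \frac{14}{461} = - \frac{14}{461} + \frac{88 \sqrt{57}}{19}$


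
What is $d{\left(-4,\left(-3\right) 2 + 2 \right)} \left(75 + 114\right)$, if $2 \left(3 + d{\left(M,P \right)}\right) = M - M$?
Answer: $-567$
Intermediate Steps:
$d{\left(M,P \right)} = -3$ ($d{\left(M,P \right)} = -3 + \frac{M - M}{2} = -3 + \frac{1}{2} \cdot 0 = -3 + 0 = -3$)
$d{\left(-4,\left(-3\right) 2 + 2 \right)} \left(75 + 114\right) = - 3 \left(75 + 114\right) = \left(-3\right) 189 = -567$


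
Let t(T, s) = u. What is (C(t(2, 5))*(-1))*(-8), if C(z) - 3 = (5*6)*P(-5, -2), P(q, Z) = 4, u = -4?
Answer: 984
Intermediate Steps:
t(T, s) = -4
C(z) = 123 (C(z) = 3 + (5*6)*4 = 3 + 30*4 = 3 + 120 = 123)
(C(t(2, 5))*(-1))*(-8) = (123*(-1))*(-8) = -123*(-8) = 984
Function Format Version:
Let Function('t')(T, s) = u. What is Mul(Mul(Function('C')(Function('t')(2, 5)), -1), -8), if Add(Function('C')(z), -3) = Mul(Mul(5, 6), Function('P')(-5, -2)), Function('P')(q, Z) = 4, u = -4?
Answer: 984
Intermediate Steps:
Function('t')(T, s) = -4
Function('C')(z) = 123 (Function('C')(z) = Add(3, Mul(Mul(5, 6), 4)) = Add(3, Mul(30, 4)) = Add(3, 120) = 123)
Mul(Mul(Function('C')(Function('t')(2, 5)), -1), -8) = Mul(Mul(123, -1), -8) = Mul(-123, -8) = 984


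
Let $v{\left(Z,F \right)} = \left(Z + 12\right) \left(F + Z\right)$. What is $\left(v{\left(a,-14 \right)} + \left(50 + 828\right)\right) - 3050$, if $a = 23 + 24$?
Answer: $-225$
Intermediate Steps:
$a = 47$
$v{\left(Z,F \right)} = \left(12 + Z\right) \left(F + Z\right)$
$\left(v{\left(a,-14 \right)} + \left(50 + 828\right)\right) - 3050 = \left(\left(47^{2} + 12 \left(-14\right) + 12 \cdot 47 - 658\right) + \left(50 + 828\right)\right) - 3050 = \left(\left(2209 - 168 + 564 - 658\right) + 878\right) - 3050 = \left(1947 + 878\right) - 3050 = 2825 - 3050 = -225$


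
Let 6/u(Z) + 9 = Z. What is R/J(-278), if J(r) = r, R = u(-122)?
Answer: 3/18209 ≈ 0.00016475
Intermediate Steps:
u(Z) = 6/(-9 + Z)
R = -6/131 (R = 6/(-9 - 122) = 6/(-131) = 6*(-1/131) = -6/131 ≈ -0.045802)
R/J(-278) = -6/131/(-278) = -6/131*(-1/278) = 3/18209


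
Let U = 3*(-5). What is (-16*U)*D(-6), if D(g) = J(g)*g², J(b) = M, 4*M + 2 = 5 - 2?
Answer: 2160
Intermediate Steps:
M = ¼ (M = -½ + (5 - 2)/4 = -½ + (¼)*3 = -½ + ¾ = ¼ ≈ 0.25000)
J(b) = ¼
D(g) = g²/4
U = -15
(-16*U)*D(-6) = (-16*(-15))*((¼)*(-6)²) = 240*((¼)*36) = 240*9 = 2160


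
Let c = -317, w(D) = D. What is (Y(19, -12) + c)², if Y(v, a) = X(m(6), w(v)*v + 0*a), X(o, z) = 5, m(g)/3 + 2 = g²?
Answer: 97344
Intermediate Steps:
m(g) = -6 + 3*g²
Y(v, a) = 5
(Y(19, -12) + c)² = (5 - 317)² = (-312)² = 97344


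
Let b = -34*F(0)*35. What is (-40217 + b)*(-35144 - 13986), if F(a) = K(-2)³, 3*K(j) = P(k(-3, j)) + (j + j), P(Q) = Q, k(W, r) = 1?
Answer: 1917396510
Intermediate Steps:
K(j) = ⅓ + 2*j/3 (K(j) = (1 + (j + j))/3 = (1 + 2*j)/3 = ⅓ + 2*j/3)
F(a) = -1 (F(a) = (⅓ + (⅔)*(-2))³ = (⅓ - 4/3)³ = (-1)³ = -1)
b = 1190 (b = -34*(-1)*35 = 34*35 = 1190)
(-40217 + b)*(-35144 - 13986) = (-40217 + 1190)*(-35144 - 13986) = -39027*(-49130) = 1917396510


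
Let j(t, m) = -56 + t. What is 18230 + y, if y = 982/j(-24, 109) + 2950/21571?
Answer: 15719099839/862840 ≈ 18218.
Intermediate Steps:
y = -10473361/862840 (y = 982/(-56 - 24) + 2950/21571 = 982/(-80) + 2950*(1/21571) = 982*(-1/80) + 2950/21571 = -491/40 + 2950/21571 = -10473361/862840 ≈ -12.138)
18230 + y = 18230 - 10473361/862840 = 15719099839/862840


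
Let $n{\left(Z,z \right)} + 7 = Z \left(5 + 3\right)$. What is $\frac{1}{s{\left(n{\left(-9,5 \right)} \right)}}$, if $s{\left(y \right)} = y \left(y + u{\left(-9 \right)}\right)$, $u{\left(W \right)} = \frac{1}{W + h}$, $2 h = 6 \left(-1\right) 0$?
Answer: $\frac{9}{56248} \approx 0.00016001$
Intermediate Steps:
$h = 0$ ($h = \frac{6 \left(-1\right) 0}{2} = \frac{\left(-6\right) 0}{2} = \frac{1}{2} \cdot 0 = 0$)
$u{\left(W \right)} = \frac{1}{W}$ ($u{\left(W \right)} = \frac{1}{W + 0} = \frac{1}{W}$)
$n{\left(Z,z \right)} = -7 + 8 Z$ ($n{\left(Z,z \right)} = -7 + Z \left(5 + 3\right) = -7 + Z 8 = -7 + 8 Z$)
$s{\left(y \right)} = y \left(- \frac{1}{9} + y\right)$ ($s{\left(y \right)} = y \left(y + \frac{1}{-9}\right) = y \left(y - \frac{1}{9}\right) = y \left(- \frac{1}{9} + y\right)$)
$\frac{1}{s{\left(n{\left(-9,5 \right)} \right)}} = \frac{1}{\left(-7 + 8 \left(-9\right)\right) \left(- \frac{1}{9} + \left(-7 + 8 \left(-9\right)\right)\right)} = \frac{1}{\left(-7 - 72\right) \left(- \frac{1}{9} - 79\right)} = \frac{1}{\left(-79\right) \left(- \frac{1}{9} - 79\right)} = \frac{1}{\left(-79\right) \left(- \frac{712}{9}\right)} = \frac{1}{\frac{56248}{9}} = \frac{9}{56248}$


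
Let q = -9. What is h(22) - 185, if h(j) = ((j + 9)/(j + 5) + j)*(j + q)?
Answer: 3130/27 ≈ 115.93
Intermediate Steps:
h(j) = (-9 + j)*(j + (9 + j)/(5 + j)) (h(j) = ((j + 9)/(j + 5) + j)*(j - 9) = ((9 + j)/(5 + j) + j)*(-9 + j) = (j + (9 + j)/(5 + j))*(-9 + j) = (-9 + j)*(j + (9 + j)/(5 + j)))
h(22) - 185 = (-81 + 22**3 - 45*22 - 3*22**2)/(5 + 22) - 185 = (-81 + 10648 - 990 - 3*484)/27 - 185 = (-81 + 10648 - 990 - 1452)/27 - 185 = (1/27)*8125 - 185 = 8125/27 - 185 = 3130/27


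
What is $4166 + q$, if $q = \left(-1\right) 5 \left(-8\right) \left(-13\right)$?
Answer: $3646$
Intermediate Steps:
$q = -520$ ($q = \left(-5\right) \left(-8\right) \left(-13\right) = 40 \left(-13\right) = -520$)
$4166 + q = 4166 - 520 = 3646$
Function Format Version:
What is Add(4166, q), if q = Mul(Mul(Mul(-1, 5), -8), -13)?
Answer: 3646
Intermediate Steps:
q = -520 (q = Mul(Mul(-5, -8), -13) = Mul(40, -13) = -520)
Add(4166, q) = Add(4166, -520) = 3646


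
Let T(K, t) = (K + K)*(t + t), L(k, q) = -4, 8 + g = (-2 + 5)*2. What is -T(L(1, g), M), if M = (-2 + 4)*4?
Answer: 128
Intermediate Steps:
g = -2 (g = -8 + (-2 + 5)*2 = -8 + 3*2 = -8 + 6 = -2)
M = 8 (M = 2*4 = 8)
T(K, t) = 4*K*t (T(K, t) = (2*K)*(2*t) = 4*K*t)
-T(L(1, g), M) = -4*(-4)*8 = -1*(-128) = 128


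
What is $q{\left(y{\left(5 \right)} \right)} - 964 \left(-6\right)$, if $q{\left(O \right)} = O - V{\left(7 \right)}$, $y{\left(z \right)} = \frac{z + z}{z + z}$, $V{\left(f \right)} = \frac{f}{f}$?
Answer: $5784$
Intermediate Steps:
$V{\left(f \right)} = 1$
$y{\left(z \right)} = 1$ ($y{\left(z \right)} = \frac{2 z}{2 z} = 2 z \frac{1}{2 z} = 1$)
$q{\left(O \right)} = -1 + O$ ($q{\left(O \right)} = O - 1 = -1 + O$)
$q{\left(y{\left(5 \right)} \right)} - 964 \left(-6\right) = \left(-1 + 1\right) - 964 \left(-6\right) = 0 - -5784 = 0 + 5784 = 5784$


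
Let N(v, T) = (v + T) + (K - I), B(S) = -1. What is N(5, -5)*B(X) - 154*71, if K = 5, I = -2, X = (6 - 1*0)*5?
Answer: -10941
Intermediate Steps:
X = 30 (X = (6 + 0)*5 = 6*5 = 30)
N(v, T) = 7 + T + v (N(v, T) = (v + T) + (5 - 1*(-2)) = (T + v) + (5 + 2) = (T + v) + 7 = 7 + T + v)
N(5, -5)*B(X) - 154*71 = (7 - 5 + 5)*(-1) - 154*71 = 7*(-1) - 10934 = -7 - 10934 = -10941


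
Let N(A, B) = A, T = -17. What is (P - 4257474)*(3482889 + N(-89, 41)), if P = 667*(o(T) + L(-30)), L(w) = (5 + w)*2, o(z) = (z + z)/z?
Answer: -14939435772000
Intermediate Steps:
o(z) = 2 (o(z) = (2*z)/z = 2)
L(w) = 10 + 2*w
P = -32016 (P = 667*(2 + (10 + 2*(-30))) = 667*(2 + (10 - 60)) = 667*(2 - 50) = 667*(-48) = -32016)
(P - 4257474)*(3482889 + N(-89, 41)) = (-32016 - 4257474)*(3482889 - 89) = -4289490*3482800 = -14939435772000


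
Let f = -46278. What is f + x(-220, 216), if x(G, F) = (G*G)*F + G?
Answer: 10407902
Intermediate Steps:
x(G, F) = G + F*G² (x(G, F) = G²*F + G = F*G² + G = G + F*G²)
f + x(-220, 216) = -46278 - 220*(1 + 216*(-220)) = -46278 - 220*(1 - 47520) = -46278 - 220*(-47519) = -46278 + 10454180 = 10407902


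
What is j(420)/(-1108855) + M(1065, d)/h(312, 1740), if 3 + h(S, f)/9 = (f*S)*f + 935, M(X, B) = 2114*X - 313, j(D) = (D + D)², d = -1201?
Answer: -1199233748577773/1885388194131948 ≈ -0.63607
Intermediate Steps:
j(D) = 4*D² (j(D) = (2*D)² = 4*D²)
M(X, B) = -313 + 2114*X
h(S, f) = 8388 + 9*S*f² (h(S, f) = -27 + 9*((f*S)*f + 935) = -27 + 9*((S*f)*f + 935) = -27 + 9*(S*f² + 935) = -27 + 9*(935 + S*f²) = -27 + (8415 + 9*S*f²) = 8388 + 9*S*f²)
j(420)/(-1108855) + M(1065, d)/h(312, 1740) = (4*420²)/(-1108855) + (-313 + 2114*1065)/(8388 + 9*312*1740²) = (4*176400)*(-1/1108855) + (-313 + 2251410)/(8388 + 9*312*3027600) = 705600*(-1/1108855) + 2251097/(8388 + 8501500800) = -141120/221771 + 2251097/8501509188 = -1199233748577773/1885388194131948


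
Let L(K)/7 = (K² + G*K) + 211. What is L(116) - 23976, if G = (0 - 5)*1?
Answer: 67633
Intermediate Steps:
G = -5 (G = -5*1 = -5)
L(K) = 1477 - 35*K + 7*K² (L(K) = 7*((K² - 5*K) + 211) = 7*(211 + K² - 5*K) = 1477 - 35*K + 7*K²)
L(116) - 23976 = (1477 - 35*116 + 7*116²) - 23976 = (1477 - 4060 + 7*13456) - 23976 = (1477 - 4060 + 94192) - 23976 = 91609 - 23976 = 67633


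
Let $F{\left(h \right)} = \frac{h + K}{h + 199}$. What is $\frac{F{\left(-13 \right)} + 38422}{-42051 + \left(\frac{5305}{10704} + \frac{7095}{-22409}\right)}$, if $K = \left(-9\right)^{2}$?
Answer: $- \frac{285702717263360}{312683345736001} \approx -0.91371$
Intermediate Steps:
$K = 81$
$F{\left(h \right)} = \frac{81 + h}{199 + h}$ ($F{\left(h \right)} = \frac{h + 81}{h + 199} = \frac{81 + h}{199 + h}$)
$\frac{F{\left(-13 \right)} + 38422}{-42051 + \left(\frac{5305}{10704} + \frac{7095}{-22409}\right)} = \frac{\frac{81 - 13}{199 - 13} + 38422}{-42051 + \left(\frac{5305}{10704} + \frac{7095}{-22409}\right)} = \frac{\frac{1}{186} \cdot 68 + 38422}{-42051 + \left(5305 \cdot \frac{1}{10704} + 7095 \left(- \frac{1}{22409}\right)\right)} = \frac{\frac{1}{186} \cdot 68 + 38422}{-42051 + \left(\frac{5305}{10704} - \frac{7095}{22409}\right)} = \frac{\frac{34}{93} + 38422}{-42051 + \frac{42934865}{239865936}} = \frac{3573280}{93 \left(- \frac{10086559539871}{239865936}\right)} = \frac{3573280}{93} \left(- \frac{239865936}{10086559539871}\right) = - \frac{285702717263360}{312683345736001}$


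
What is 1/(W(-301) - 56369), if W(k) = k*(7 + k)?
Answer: 1/32125 ≈ 3.1128e-5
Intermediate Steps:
1/(W(-301) - 56369) = 1/(-301*(7 - 301) - 56369) = 1/(-301*(-294) - 56369) = 1/(88494 - 56369) = 1/32125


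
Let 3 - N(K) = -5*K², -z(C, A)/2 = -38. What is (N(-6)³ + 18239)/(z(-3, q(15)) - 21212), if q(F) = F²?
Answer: -3073363/10568 ≈ -290.82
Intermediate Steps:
z(C, A) = 76 (z(C, A) = -2*(-38) = 76)
N(K) = 3 + 5*K² (N(K) = 3 - (-5)*K² = 3 + 5*K²)
(N(-6)³ + 18239)/(z(-3, q(15)) - 21212) = ((3 + 5*(-6)²)³ + 18239)/(76 - 21212) = ((3 + 5*36)³ + 18239)/(-21136) = ((3 + 180)³ + 18239)*(-1/21136) = (183³ + 18239)*(-1/21136) = (6128487 + 18239)*(-1/21136) = 6146726*(-1/21136) = -3073363/10568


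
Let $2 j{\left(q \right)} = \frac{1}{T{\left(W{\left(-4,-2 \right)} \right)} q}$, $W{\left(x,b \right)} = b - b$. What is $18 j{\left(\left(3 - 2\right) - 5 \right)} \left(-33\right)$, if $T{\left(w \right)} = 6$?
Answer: $\frac{99}{8} \approx 12.375$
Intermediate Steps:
$W{\left(x,b \right)} = 0$
$j{\left(q \right)} = \frac{1}{12 q}$ ($j{\left(q \right)} = \frac{\frac{1}{6} \frac{1}{q}}{2} = \frac{1}{12 q}$)
$18 j{\left(\left(3 - 2\right) - 5 \right)} \left(-33\right) = 18 \frac{1}{12 \left(\left(3 - 2\right) - 5\right)} \left(-33\right) = 18 \frac{1}{12 \left(1 - 5\right)} \left(-33\right) = 18 \frac{1}{12 \left(-4\right)} \left(-33\right) = 18 \cdot \frac{1}{12} \left(- \frac{1}{4}\right) \left(-33\right) = 18 \left(- \frac{1}{48}\right) \left(-33\right) = \left(- \frac{3}{8}\right) \left(-33\right) = \frac{99}{8}$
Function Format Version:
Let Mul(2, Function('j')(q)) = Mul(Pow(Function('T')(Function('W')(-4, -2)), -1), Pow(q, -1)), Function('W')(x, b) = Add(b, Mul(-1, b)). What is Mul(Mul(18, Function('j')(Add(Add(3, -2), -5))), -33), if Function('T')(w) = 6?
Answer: Rational(99, 8) ≈ 12.375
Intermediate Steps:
Function('W')(x, b) = 0
Function('j')(q) = Mul(Rational(1, 12), Pow(q, -1)) (Function('j')(q) = Mul(Rational(1, 2), Mul(Pow(6, -1), Pow(q, -1))) = Mul(Rational(1, 2), Mul(Rational(1, 6), Pow(q, -1))) = Mul(Rational(1, 12), Pow(q, -1)))
Mul(Mul(18, Function('j')(Add(Add(3, -2), -5))), -33) = Mul(Mul(18, Mul(Rational(1, 12), Pow(Add(Add(3, -2), -5), -1))), -33) = Mul(Mul(18, Mul(Rational(1, 12), Pow(Add(1, -5), -1))), -33) = Mul(Mul(18, Mul(Rational(1, 12), Pow(-4, -1))), -33) = Mul(Mul(18, Mul(Rational(1, 12), Rational(-1, 4))), -33) = Mul(Mul(18, Rational(-1, 48)), -33) = Mul(Rational(-3, 8), -33) = Rational(99, 8)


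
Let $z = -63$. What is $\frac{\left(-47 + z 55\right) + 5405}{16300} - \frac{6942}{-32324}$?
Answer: $\frac{43585983}{131720300} \approx 0.3309$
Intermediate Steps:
$\frac{\left(-47 + z 55\right) + 5405}{16300} - \frac{6942}{-32324} = \frac{\left(-47 - 3465\right) + 5405}{16300} - \frac{6942}{-32324} = \left(\left(-47 - 3465\right) + 5405\right) \frac{1}{16300} - - \frac{3471}{16162} = \left(-3512 + 5405\right) \frac{1}{16300} + \frac{3471}{16162} = 1893 \cdot \frac{1}{16300} + \frac{3471}{16162} = \frac{1893}{16300} + \frac{3471}{16162} = \frac{43585983}{131720300}$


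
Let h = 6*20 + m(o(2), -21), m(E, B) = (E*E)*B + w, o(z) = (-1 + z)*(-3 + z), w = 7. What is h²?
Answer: 11236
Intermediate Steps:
m(E, B) = 7 + B*E² (m(E, B) = (E*E)*B + 7 = E²*B + 7 = B*E² + 7 = 7 + B*E²)
h = 106 (h = 6*20 + (7 - 21*(3 + 2² - 4*2)²) = 120 + (7 - 21*(3 + 4 - 8)²) = 120 + (7 - 21*(-1)²) = 120 + (7 - 21*1) = 120 + (7 - 21) = 120 - 14 = 106)
h² = 106² = 11236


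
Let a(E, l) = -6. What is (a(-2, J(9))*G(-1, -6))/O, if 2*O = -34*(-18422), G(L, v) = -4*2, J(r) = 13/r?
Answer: 24/156587 ≈ 0.00015327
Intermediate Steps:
G(L, v) = -8
O = 313174 (O = (-34*(-18422))/2 = (½)*626348 = 313174)
(a(-2, J(9))*G(-1, -6))/O = -6*(-8)/313174 = 48*(1/313174) = 24/156587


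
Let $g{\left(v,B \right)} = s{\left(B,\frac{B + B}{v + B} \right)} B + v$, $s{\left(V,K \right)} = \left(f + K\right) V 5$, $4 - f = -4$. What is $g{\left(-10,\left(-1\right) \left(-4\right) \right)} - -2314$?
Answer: $\frac{8512}{3} \approx 2837.3$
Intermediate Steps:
$f = 8$ ($f = 4 - -4 = 4 + 4 = 8$)
$s{\left(V,K \right)} = 5 V \left(8 + K\right)$ ($s{\left(V,K \right)} = \left(8 + K\right) V 5 = V \left(8 + K\right) 5 = 5 V \left(8 + K\right)$)
$g{\left(v,B \right)} = v + 5 B^{2} \left(8 + \frac{2 B}{B + v}\right)$ ($g{\left(v,B \right)} = 5 B \left(8 + \frac{B + B}{v + B}\right) B + v = 5 B \left(8 + \frac{2 B}{B + v}\right) B + v = 5 B^{2} \left(8 + \frac{2 B}{B + v}\right) + v = v + 5 B^{2} \left(8 + \frac{2 B}{B + v}\right)$)
$g{\left(-10,\left(-1\right) \left(-4\right) \right)} - -2314 = \frac{- 10 \left(\left(-1\right) \left(-4\right) - 10\right) + \left(\left(-1\right) \left(-4\right)\right)^{2} \left(40 \left(-10\right) + 50 \left(\left(-1\right) \left(-4\right)\right)\right)}{\left(-1\right) \left(-4\right) - 10} - -2314 = \frac{- 10 \left(4 - 10\right) + 4^{2} \left(-400 + 50 \cdot 4\right)}{4 - 10} + 2314 = \frac{\left(-10\right) \left(-6\right) + 16 \left(-400 + 200\right)}{-6} + 2314 = - \frac{60 + 16 \left(-200\right)}{6} + 2314 = - \frac{60 - 3200}{6} + 2314 = \left(- \frac{1}{6}\right) \left(-3140\right) + 2314 = \frac{1570}{3} + 2314 = \frac{8512}{3}$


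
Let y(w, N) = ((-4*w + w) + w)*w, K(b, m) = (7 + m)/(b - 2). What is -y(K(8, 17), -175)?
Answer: 32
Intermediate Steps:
K(b, m) = (7 + m)/(-2 + b)
y(w, N) = -2*w**2 (y(w, N) = (-3*w + w)*w = (-2*w)*w = -2*w**2)
-y(K(8, 17), -175) = -(-2)*((7 + 17)/(-2 + 8))**2 = -(-2)*(24/6)**2 = -(-2)*((1/6)*24)**2 = -(-2)*4**2 = -(-2)*16 = -1*(-32) = 32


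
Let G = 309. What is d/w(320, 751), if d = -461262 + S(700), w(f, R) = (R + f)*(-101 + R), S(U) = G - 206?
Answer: -27127/40950 ≈ -0.66244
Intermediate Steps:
S(U) = 103 (S(U) = 309 - 206 = 103)
w(f, R) = (-101 + R)*(R + f)
d = -461159 (d = -461262 + 103 = -461159)
d/w(320, 751) = -461159/(751**2 - 101*751 - 101*320 + 751*320) = -461159/(564001 - 75851 - 32320 + 240320) = -461159/696150 = -461159*1/696150 = -27127/40950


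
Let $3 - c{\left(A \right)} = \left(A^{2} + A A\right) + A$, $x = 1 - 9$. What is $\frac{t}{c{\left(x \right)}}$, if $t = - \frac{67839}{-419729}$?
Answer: $- \frac{22613}{16369431} \approx -0.0013814$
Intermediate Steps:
$t = \frac{67839}{419729}$ ($t = \left(-67839\right) \left(- \frac{1}{419729}\right) = \frac{67839}{419729} \approx 0.16163$)
$x = -8$ ($x = 1 - 9 = -8$)
$c{\left(A \right)} = 3 - A - 2 A^{2}$ ($c{\left(A \right)} = 3 - \left(\left(A^{2} + A A\right) + A\right) = 3 - \left(\left(A^{2} + A^{2}\right) + A\right) = 3 - \left(2 A^{2} + A\right) = 3 - \left(A + 2 A^{2}\right) = 3 - A - 2 A^{2}$)
$\frac{t}{c{\left(x \right)}} = \frac{67839}{419729 \left(3 - -8 - 2 \left(-8\right)^{2}\right)} = \frac{67839}{419729 \left(3 + 8 - 128\right)} = \frac{67839}{419729 \left(-117\right)} = \frac{67839}{419729} \left(- \frac{1}{117}\right) = - \frac{22613}{16369431}$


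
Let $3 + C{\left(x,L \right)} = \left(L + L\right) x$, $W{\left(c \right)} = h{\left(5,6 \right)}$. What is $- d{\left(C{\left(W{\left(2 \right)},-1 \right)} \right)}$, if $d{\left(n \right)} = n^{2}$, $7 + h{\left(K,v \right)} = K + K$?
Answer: $-81$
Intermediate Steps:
$h{\left(K,v \right)} = -7 + 2 K$ ($h{\left(K,v \right)} = -7 + \left(K + K\right) = -7 + 2 K$)
$W{\left(c \right)} = 3$ ($W{\left(c \right)} = -7 + 2 \cdot 5 = -7 + 10 = 3$)
$C{\left(x,L \right)} = -3 + 2 L x$ ($C{\left(x,L \right)} = -3 + \left(L + L\right) x = -3 + 2 L x$)
$- d{\left(C{\left(W{\left(2 \right)},-1 \right)} \right)} = - \left(-3 + 2 \left(-1\right) 3\right)^{2} = - \left(-3 - 6\right)^{2} = - \left(-9\right)^{2} = \left(-1\right) 81 = -81$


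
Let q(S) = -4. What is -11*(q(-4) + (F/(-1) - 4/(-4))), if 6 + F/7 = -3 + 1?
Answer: -583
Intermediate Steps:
F = -56 (F = -42 + 7*(-3 + 1) = -42 + 7*(-2) = -42 - 14 = -56)
-11*(q(-4) + (F/(-1) - 4/(-4))) = -11*(-4 + (-56/(-1) - 4/(-4))) = -11*(-4 + (-56*(-1) - 4*(-¼))) = -11*(-4 + (56 + 1)) = -11*(-4 + 57) = -11*53 = -583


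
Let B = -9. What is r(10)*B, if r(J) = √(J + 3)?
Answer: -9*√13 ≈ -32.450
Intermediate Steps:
r(J) = √(3 + J)
r(10)*B = √(3 + 10)*(-9) = √13*(-9) = -9*√13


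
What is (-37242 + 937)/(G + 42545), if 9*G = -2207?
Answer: -326745/380698 ≈ -0.85828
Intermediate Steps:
G = -2207/9 (G = (⅑)*(-2207) = -2207/9 ≈ -245.22)
(-37242 + 937)/(G + 42545) = (-37242 + 937)/(-2207/9 + 42545) = -36305/380698/9 = -36305*9/380698 = -326745/380698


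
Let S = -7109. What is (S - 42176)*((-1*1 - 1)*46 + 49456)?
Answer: -2432904740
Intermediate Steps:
(S - 42176)*((-1*1 - 1)*46 + 49456) = (-7109 - 42176)*((-1*1 - 1)*46 + 49456) = -49285*((-1 - 1)*46 + 49456) = -49285*(-2*46 + 49456) = -49285*(-92 + 49456) = -49285*49364 = -2432904740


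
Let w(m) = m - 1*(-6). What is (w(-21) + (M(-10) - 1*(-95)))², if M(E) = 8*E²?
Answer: 774400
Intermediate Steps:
w(m) = 6 + m (w(m) = m + 6 = 6 + m)
(w(-21) + (M(-10) - 1*(-95)))² = ((6 - 21) + (8*(-10)² - 1*(-95)))² = (-15 + (8*100 + 95))² = (-15 + (800 + 95))² = (-15 + 895)² = 880² = 774400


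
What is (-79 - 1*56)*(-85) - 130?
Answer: 11345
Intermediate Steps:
(-79 - 1*56)*(-85) - 130 = (-79 - 56)*(-85) - 130 = -135*(-85) - 130 = 11475 - 130 = 11345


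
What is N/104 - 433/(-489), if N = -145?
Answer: -25873/50856 ≈ -0.50875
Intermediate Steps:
N/104 - 433/(-489) = -145/104 - 433/(-489) = -145*1/104 - 433*(-1/489) = -145/104 + 433/489 = -25873/50856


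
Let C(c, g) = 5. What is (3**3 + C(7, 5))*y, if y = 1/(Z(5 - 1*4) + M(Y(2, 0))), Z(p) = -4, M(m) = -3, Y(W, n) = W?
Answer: -32/7 ≈ -4.5714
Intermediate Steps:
y = -1/7 (y = 1/(-4 - 3) = 1/(-7) = -1/7 ≈ -0.14286)
(3**3 + C(7, 5))*y = (3**3 + 5)*(-1/7) = (27 + 5)*(-1/7) = 32*(-1/7) = -32/7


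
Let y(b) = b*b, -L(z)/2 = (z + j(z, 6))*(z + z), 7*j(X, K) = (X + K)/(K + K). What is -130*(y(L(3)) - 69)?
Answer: -8416200/49 ≈ -1.7176e+5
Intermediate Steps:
j(X, K) = (K + X)/(14*K) (j(X, K) = ((X + K)/(K + K))/7 = ((K + X)/((2*K)))/7 = ((K + X)*(1/(2*K)))/7 = ((K + X)/(2*K))/7 = (K + X)/(14*K))
L(z) = -4*z*(1/14 + 85*z/84) (L(z) = -2*(z + (1/14)*(6 + z)/6)*(z + z) = -2*(z + (1/14)*(⅙)*(6 + z))*2*z = -2*(z + (1/14 + z/84))*2*z = -2*(1/14 + 85*z/84)*2*z = -4*z*(1/14 + 85*z/84))
y(b) = b²
-130*(y(L(3)) - 69) = -130*((-1/21*3*(6 + 85*3))² - 69) = -130*((-1/21*3*(6 + 255))² - 69) = -130*((-1/21*3*261)² - 69) = -130*((-261/7)² - 69) = -130*(68121/49 - 69) = -130*64740/49 = -8416200/49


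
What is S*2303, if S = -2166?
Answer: -4988298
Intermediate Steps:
S*2303 = -2166*2303 = -4988298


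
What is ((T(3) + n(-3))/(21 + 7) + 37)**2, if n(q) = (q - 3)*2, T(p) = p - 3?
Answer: 65536/49 ≈ 1337.5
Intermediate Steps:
T(p) = -3 + p
n(q) = -6 + 2*q (n(q) = (-3 + q)*2 = -6 + 2*q)
((T(3) + n(-3))/(21 + 7) + 37)**2 = (((-3 + 3) + (-6 + 2*(-3)))/(21 + 7) + 37)**2 = ((0 + (-6 - 6))/28 + 37)**2 = ((0 - 12)*(1/28) + 37)**2 = (-12*1/28 + 37)**2 = (-3/7 + 37)**2 = (256/7)**2 = 65536/49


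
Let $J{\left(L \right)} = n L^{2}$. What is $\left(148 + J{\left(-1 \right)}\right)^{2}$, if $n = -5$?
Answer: $20449$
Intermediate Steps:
$J{\left(L \right)} = - 5 L^{2}$
$\left(148 + J{\left(-1 \right)}\right)^{2} = \left(148 - 5 \left(-1\right)^{2}\right)^{2} = \left(148 - 5\right)^{2} = 143^{2} = 20449$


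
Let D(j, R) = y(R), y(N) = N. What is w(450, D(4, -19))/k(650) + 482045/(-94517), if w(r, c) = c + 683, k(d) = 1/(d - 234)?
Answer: 26107381763/94517 ≈ 2.7622e+5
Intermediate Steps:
D(j, R) = R
k(d) = 1/(-234 + d)
w(r, c) = 683 + c
w(450, D(4, -19))/k(650) + 482045/(-94517) = (683 - 19)/(1/(-234 + 650)) + 482045/(-94517) = 664/(1/416) + 482045*(-1/94517) = 664/(1/416) - 482045/94517 = 664*416 - 482045/94517 = 276224 - 482045/94517 = 26107381763/94517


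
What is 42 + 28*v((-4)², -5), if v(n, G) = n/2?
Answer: 266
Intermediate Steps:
v(n, G) = n/2 (v(n, G) = n*(½) = n/2)
42 + 28*v((-4)², -5) = 42 + 28*((½)*(-4)²) = 42 + 28*((½)*16) = 42 + 28*8 = 42 + 224 = 266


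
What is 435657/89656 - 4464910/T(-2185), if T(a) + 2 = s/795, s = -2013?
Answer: 106081605528457/107676856 ≈ 9.8519e+5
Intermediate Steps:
T(a) = -1201/265 (T(a) = -2 - 2013/795 = -2 - 2013*1/795 = -2 - 671/265 = -1201/265)
435657/89656 - 4464910/T(-2185) = 435657/89656 - 4464910/(-1201/265) = 435657*(1/89656) - 4464910*(-265/1201) = 435657/89656 + 1183201150/1201 = 106081605528457/107676856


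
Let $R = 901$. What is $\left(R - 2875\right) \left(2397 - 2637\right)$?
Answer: $473760$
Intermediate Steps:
$\left(R - 2875\right) \left(2397 - 2637\right) = \left(901 - 2875\right) \left(2397 - 2637\right) = \left(-1974\right) \left(-240\right) = 473760$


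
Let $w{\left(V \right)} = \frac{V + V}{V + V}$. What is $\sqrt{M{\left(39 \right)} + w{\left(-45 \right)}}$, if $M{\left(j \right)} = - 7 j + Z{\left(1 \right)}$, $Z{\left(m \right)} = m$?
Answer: $i \sqrt{271} \approx 16.462 i$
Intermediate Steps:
$w{\left(V \right)} = 1$ ($w{\left(V \right)} = \frac{2 V}{2 V} = 2 V \frac{1}{2 V} = 1$)
$M{\left(j \right)} = 1 - 7 j$ ($M{\left(j \right)} = - 7 j + 1 = 1 - 7 j$)
$\sqrt{M{\left(39 \right)} + w{\left(-45 \right)}} = \sqrt{\left(1 - 273\right) + 1} = \sqrt{-272 + 1} = \sqrt{-271} = i \sqrt{271}$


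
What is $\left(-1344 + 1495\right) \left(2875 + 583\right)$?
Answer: $522158$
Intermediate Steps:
$\left(-1344 + 1495\right) \left(2875 + 583\right) = 151 \cdot 3458 = 522158$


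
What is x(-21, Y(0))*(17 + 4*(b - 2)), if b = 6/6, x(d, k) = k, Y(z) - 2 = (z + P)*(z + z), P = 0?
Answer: 26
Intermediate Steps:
Y(z) = 2 + 2*z² (Y(z) = 2 + (z + 0)*(z + z) = 2 + z*(2*z) = 2 + 2*z²)
b = 1 (b = 6*(⅙) = 1)
x(-21, Y(0))*(17 + 4*(b - 2)) = (2 + 2*0²)*(17 + 4*(1 - 2)) = (2 + 2*0)*(17 + 4*(-1)) = (2 + 0)*(17 - 4) = 2*13 = 26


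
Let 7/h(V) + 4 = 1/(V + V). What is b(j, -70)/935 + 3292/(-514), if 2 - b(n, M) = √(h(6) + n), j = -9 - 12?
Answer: -1538496/240295 - 3*I*√5593/43945 ≈ -6.4025 - 0.0051055*I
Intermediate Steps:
h(V) = 7/(-4 + 1/(2*V)) (h(V) = 7/(-4 + 1/(V + V)) = 7/(-4 + 1/(2*V)))
j = -21
b(n, M) = 2 - √(-84/47 + n) (b(n, M) = 2 - √(-14*6/(-1 + 8*6) + n) = 2 - √(-14*6/(-1 + 48) + n) = 2 - √(-14*6/47 + n) = 2 - √(-14*6*1/47 + n) = 2 - √(-84/47 + n))
b(j, -70)/935 + 3292/(-514) = (2 - √(-3948 + 2209*(-21))/47)/935 + 3292/(-514) = (2 - √(-3948 - 46389)/47)*(1/935) + 3292*(-1/514) = (2 - 3*I*√5593/47)*(1/935) - 1646/257 = (2/935 - 3*I*√5593/43945) - 1646/257 = -1538496/240295 - 3*I*√5593/43945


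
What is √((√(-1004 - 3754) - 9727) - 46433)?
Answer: √(-56160 + I*√4758) ≈ 0.146 + 236.98*I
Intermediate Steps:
√((√(-1004 - 3754) - 9727) - 46433) = √((√(-4758) - 9727) - 46433) = √((I*√4758 - 9727) - 46433) = √((-9727 + I*√4758) - 46433) = √(-56160 + I*√4758)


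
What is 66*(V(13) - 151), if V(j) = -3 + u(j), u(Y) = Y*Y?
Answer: 990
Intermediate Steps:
u(Y) = Y²
V(j) = -3 + j²
66*(V(13) - 151) = 66*((-3 + 13²) - 151) = 66*((-3 + 169) - 151) = 66*(166 - 151) = 66*15 = 990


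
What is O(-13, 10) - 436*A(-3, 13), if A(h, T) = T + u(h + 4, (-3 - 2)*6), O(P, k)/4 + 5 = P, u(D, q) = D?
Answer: -6176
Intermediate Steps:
O(P, k) = -20 + 4*P
A(h, T) = 4 + T + h (A(h, T) = T + (h + 4) = T + (4 + h) = 4 + T + h)
O(-13, 10) - 436*A(-3, 13) = (-20 + 4*(-13)) - 436*(4 + 13 - 3) = (-20 - 52) - 436*14 = -72 - 6104 = -6176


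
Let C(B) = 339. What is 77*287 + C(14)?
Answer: 22438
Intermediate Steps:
77*287 + C(14) = 77*287 + 339 = 22099 + 339 = 22438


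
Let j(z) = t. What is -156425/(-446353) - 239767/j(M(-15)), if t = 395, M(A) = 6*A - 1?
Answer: -106958931876/176309435 ≈ -606.65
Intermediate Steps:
M(A) = -1 + 6*A
j(z) = 395
-156425/(-446353) - 239767/j(M(-15)) = -156425/(-446353) - 239767/395 = -156425*(-1/446353) - 239767*1/395 = 156425/446353 - 239767/395 = -106958931876/176309435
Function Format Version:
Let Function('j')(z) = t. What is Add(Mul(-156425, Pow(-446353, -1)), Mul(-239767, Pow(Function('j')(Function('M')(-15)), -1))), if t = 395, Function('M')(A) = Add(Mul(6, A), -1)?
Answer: Rational(-106958931876, 176309435) ≈ -606.65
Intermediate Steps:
Function('M')(A) = Add(-1, Mul(6, A))
Function('j')(z) = 395
Add(Mul(-156425, Pow(-446353, -1)), Mul(-239767, Pow(Function('j')(Function('M')(-15)), -1))) = Add(Mul(-156425, Pow(-446353, -1)), Mul(-239767, Pow(395, -1))) = Add(Mul(-156425, Rational(-1, 446353)), Mul(-239767, Rational(1, 395))) = Add(Rational(156425, 446353), Rational(-239767, 395)) = Rational(-106958931876, 176309435)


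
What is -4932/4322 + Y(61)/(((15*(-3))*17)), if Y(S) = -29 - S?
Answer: -37600/36737 ≈ -1.0235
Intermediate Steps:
-4932/4322 + Y(61)/(((15*(-3))*17)) = -4932/4322 + (-29 - 1*61)/(((15*(-3))*17)) = -4932*1/4322 + (-29 - 61)/((-45*17)) = -2466/2161 - 90/(-765) = -2466/2161 - 90*(-1/765) = -2466/2161 + 2/17 = -37600/36737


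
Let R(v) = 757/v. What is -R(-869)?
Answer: 757/869 ≈ 0.87112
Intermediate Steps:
-R(-869) = -757/(-869) = -757*(-1)/869 = -1*(-757/869) = 757/869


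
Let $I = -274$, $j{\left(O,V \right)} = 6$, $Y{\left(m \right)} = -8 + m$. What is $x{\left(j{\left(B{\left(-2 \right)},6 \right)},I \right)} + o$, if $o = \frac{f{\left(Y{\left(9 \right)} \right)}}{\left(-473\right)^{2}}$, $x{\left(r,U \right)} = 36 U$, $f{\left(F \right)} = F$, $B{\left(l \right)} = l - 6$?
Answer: $- \frac{2206862855}{223729} \approx -9864.0$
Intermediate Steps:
$B{\left(l \right)} = -6 + l$ ($B{\left(l \right)} = l - 6 = -6 + l$)
$o = \frac{1}{223729}$ ($o = \frac{-8 + 9}{\left(-473\right)^{2}} = 1 \cdot \frac{1}{223729} = \frac{1}{223729} \approx 4.4697 \cdot 10^{-6}$)
$x{\left(j{\left(B{\left(-2 \right)},6 \right)},I \right)} + o = 36 \left(-274\right) + \frac{1}{223729} = -9864 + \frac{1}{223729} = - \frac{2206862855}{223729}$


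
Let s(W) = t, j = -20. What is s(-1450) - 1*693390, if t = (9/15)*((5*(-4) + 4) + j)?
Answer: -3467058/5 ≈ -6.9341e+5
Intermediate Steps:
t = -108/5 (t = (9/15)*((5*(-4) + 4) - 20) = (9*(1/15))*((-20 + 4) - 20) = 3*(-16 - 20)/5 = (3/5)*(-36) = -108/5 ≈ -21.600)
s(W) = -108/5
s(-1450) - 1*693390 = -108/5 - 1*693390 = -108/5 - 693390 = -3467058/5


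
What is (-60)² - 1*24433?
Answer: -20833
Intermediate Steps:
(-60)² - 1*24433 = 3600 - 24433 = -20833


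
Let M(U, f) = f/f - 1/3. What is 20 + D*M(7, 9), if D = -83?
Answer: -106/3 ≈ -35.333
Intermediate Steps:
M(U, f) = 2/3 (M(U, f) = 1 - 1*1/3 = 1 - 1/3 = 2/3)
20 + D*M(7, 9) = 20 - 83*2/3 = 20 - 166/3 = -106/3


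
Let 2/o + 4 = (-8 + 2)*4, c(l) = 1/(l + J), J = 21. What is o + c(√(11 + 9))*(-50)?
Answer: -15121/5894 + 100*√5/421 ≈ -2.0344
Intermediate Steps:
c(l) = 1/(21 + l) (c(l) = 1/(l + 21) = 1/(21 + l))
o = -1/14 (o = 2/(-4 + (-8 + 2)*4) = 2/(-4 - 6*4) = 2/(-4 - 24) = 2/(-28) = 2*(-1/28) = -1/14 ≈ -0.071429)
o + c(√(11 + 9))*(-50) = -1/14 - 50/(21 + √(11 + 9)) = -1/14 - 50/(21 + √20) = -1/14 - 50/(21 + 2*√5)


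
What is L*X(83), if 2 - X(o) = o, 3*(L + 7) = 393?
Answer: -10044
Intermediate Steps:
L = 124 (L = -7 + (⅓)*393 = -7 + 131 = 124)
X(o) = 2 - o
L*X(83) = 124*(2 - 1*83) = 124*(2 - 83) = 124*(-81) = -10044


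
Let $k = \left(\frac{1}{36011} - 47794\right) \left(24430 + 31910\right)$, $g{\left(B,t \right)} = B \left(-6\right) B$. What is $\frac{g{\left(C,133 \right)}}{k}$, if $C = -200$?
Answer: $\frac{144044000}{1616122039287} \approx 8.9129 \cdot 10^{-5}$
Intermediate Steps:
$g{\left(B,t \right)} = - 6 B^{2}$ ($g{\left(B,t \right)} = - 6 B B = - 6 B^{2}$)
$k = - \frac{96967322357220}{36011}$ ($k = \left(\frac{1}{36011} - 47794\right) 56340 = \left(- \frac{1721109733}{36011}\right) 56340 = - \frac{96967322357220}{36011} \approx -2.6927 \cdot 10^{9}$)
$\frac{g{\left(C,133 \right)}}{k} = \frac{\left(-6\right) \left(-200\right)^{2}}{- \frac{96967322357220}{36011}} = \left(-6\right) 40000 \left(- \frac{36011}{96967322357220}\right) = \left(-240000\right) \left(- \frac{36011}{96967322357220}\right) = \frac{144044000}{1616122039287}$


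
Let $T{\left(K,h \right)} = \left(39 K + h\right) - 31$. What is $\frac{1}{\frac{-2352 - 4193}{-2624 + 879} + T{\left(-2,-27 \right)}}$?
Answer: $- \frac{349}{46155} \approx -0.0075615$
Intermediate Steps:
$T{\left(K,h \right)} = -31 + h + 39 K$ ($T{\left(K,h \right)} = \left(h + 39 K\right) - 31 = -31 + h + 39 K$)
$\frac{1}{\frac{-2352 - 4193}{-2624 + 879} + T{\left(-2,-27 \right)}} = \frac{1}{\frac{-2352 - 4193}{-2624 + 879} - 136} = \frac{1}{- \frac{6545}{-1745} - 136} = \frac{1}{\left(-6545\right) \left(- \frac{1}{1745}\right) - 136} = \frac{1}{\frac{1309}{349} - 136} = \frac{1}{- \frac{46155}{349}} = - \frac{349}{46155}$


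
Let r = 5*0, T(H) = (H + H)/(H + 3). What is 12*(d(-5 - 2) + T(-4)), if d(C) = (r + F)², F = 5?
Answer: 396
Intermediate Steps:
T(H) = 2*H/(3 + H) (T(H) = (2*H)/(3 + H) = 2*H/(3 + H))
r = 0
d(C) = 25 (d(C) = (0 + 5)² = 5² = 25)
12*(d(-5 - 2) + T(-4)) = 12*(25 + 2*(-4)/(3 - 4)) = 12*(25 + 2*(-4)/(-1)) = 12*(25 + 2*(-4)*(-1)) = 12*(25 + 8) = 12*33 = 396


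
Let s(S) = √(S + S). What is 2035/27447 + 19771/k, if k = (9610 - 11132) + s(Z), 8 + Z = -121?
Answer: (-539557367*I + 2035*√258)/(27447*(√258 + 1522*I)) ≈ -12.915 - 0.13708*I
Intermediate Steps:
Z = -129 (Z = -8 - 121 = -129)
s(S) = √2*√S (s(S) = √(2*S) = √2*√S)
k = -1522 + I*√258 (k = (9610 - 11132) + √2*√(-129) = -1522 + √2*(I*√129) = -1522 + I*√258 ≈ -1522.0 + 16.062*I)
2035/27447 + 19771/k = 2035/27447 + 19771/(-1522 + I*√258)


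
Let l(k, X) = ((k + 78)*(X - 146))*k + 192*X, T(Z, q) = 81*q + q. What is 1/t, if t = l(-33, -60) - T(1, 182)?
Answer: 1/279466 ≈ 3.5783e-6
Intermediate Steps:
T(Z, q) = 82*q
l(k, X) = 192*X + k*(-146 + X)*(78 + k) (l(k, X) = ((78 + k)*(-146 + X))*k + 192*X = ((-146 + X)*(78 + k))*k + 192*X = k*(-146 + X)*(78 + k) + 192*X = 192*X + k*(-146 + X)*(78 + k))
t = 279466 (t = (-11388*(-33) - 146*(-33)**2 + 192*(-60) - 60*(-33)**2 + 78*(-60)*(-33)) - 82*182 = (375804 - 146*1089 - 11520 - 60*1089 + 154440) - 1*14924 = (375804 - 158994 - 11520 - 65340 + 154440) - 14924 = 294390 - 14924 = 279466)
1/t = 1/279466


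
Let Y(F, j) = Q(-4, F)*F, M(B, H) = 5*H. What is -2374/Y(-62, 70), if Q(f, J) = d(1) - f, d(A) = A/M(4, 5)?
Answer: 29675/3131 ≈ 9.4778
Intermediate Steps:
d(A) = A/25 (d(A) = A/((5*5)) = A/25)
Q(f, J) = 1/25 - f (Q(f, J) = (1/25)*1 - f = 1/25 - f)
Y(F, j) = 101*F/25 (Y(F, j) = (1/25 - 1*(-4))*F = (1/25 + 4)*F = 101*F/25)
-2374/Y(-62, 70) = -2374/((101/25)*(-62)) = -2374/(-6262/25) = -2374*(-25/6262) = 29675/3131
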